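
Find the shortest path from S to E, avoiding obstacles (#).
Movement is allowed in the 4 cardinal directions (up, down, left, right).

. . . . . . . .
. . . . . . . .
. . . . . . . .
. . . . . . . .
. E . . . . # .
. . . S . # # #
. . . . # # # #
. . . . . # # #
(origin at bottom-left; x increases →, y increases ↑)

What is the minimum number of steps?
3
(one shortest path: (3, 2) → (2, 2) → (1, 2) → (1, 3))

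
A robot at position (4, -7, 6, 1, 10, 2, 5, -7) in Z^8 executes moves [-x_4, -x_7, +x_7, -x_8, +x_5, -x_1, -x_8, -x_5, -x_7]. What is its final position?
(3, -7, 6, 0, 10, 2, 4, -9)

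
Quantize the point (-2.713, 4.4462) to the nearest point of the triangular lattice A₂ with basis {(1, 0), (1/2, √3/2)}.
(-2.5, 4.33)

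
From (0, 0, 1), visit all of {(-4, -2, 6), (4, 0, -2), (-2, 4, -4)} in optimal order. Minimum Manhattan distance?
37
(one optimal route: (0, 0, 1) → (4, 0, -2) → (-2, 4, -4) → (-4, -2, 6))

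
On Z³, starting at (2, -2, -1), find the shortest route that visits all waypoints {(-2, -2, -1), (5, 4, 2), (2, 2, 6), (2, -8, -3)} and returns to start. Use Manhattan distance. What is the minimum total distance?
56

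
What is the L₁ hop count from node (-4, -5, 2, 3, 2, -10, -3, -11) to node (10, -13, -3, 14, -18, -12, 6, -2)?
78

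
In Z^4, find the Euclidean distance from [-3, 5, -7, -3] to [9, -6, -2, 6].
19.2614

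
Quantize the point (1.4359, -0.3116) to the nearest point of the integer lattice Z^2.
(1, 0)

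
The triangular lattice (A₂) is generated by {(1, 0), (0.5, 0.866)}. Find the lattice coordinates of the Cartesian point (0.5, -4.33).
3b₁ - 5b₂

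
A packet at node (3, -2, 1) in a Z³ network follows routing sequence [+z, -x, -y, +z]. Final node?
(2, -3, 3)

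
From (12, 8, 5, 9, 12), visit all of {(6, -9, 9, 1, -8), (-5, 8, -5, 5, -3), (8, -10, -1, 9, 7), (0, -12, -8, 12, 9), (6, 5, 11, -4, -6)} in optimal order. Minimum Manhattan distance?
167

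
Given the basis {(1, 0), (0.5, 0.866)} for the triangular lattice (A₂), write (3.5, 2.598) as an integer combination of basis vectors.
2b₁ + 3b₂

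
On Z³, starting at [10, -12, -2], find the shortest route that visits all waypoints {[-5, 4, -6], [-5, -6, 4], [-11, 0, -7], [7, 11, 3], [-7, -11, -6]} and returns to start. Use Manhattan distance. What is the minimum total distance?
130
(one optimal route: (10, -12, -2) → (-5, -6, 4) → (-7, -11, -6) → (-11, 0, -7) → (-5, 4, -6) → (7, 11, 3) → (10, -12, -2))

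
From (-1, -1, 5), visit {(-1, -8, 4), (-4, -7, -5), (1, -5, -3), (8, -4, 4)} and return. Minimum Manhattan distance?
58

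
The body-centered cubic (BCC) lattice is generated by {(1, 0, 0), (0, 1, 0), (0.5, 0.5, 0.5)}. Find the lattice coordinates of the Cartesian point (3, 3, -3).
6b₁ + 6b₂ - 6b₃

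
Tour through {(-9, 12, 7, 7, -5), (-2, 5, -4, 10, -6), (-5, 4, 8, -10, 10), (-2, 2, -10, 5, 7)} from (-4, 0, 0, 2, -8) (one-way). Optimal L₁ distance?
129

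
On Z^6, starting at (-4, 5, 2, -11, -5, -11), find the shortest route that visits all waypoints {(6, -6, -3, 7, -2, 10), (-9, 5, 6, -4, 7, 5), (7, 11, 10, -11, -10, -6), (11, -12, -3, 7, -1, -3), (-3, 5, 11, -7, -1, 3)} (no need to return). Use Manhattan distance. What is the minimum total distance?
183
(one optimal route: (-4, 5, 2, -11, -5, -11) → (7, 11, 10, -11, -10, -6) → (-3, 5, 11, -7, -1, 3) → (-9, 5, 6, -4, 7, 5) → (6, -6, -3, 7, -2, 10) → (11, -12, -3, 7, -1, -3))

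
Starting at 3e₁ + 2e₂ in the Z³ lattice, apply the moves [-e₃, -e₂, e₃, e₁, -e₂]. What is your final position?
(4, 0, 0)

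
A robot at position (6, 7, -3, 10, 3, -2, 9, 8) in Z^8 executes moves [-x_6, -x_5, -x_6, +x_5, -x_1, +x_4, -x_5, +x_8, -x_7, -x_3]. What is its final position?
(5, 7, -4, 11, 2, -4, 8, 9)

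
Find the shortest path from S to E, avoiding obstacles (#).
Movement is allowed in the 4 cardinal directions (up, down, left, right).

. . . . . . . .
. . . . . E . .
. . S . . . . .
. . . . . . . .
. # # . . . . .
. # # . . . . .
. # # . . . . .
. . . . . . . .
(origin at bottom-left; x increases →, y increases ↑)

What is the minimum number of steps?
4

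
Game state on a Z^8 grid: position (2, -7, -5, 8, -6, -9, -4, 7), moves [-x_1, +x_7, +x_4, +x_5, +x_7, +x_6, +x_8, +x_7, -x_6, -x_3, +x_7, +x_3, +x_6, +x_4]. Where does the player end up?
(1, -7, -5, 10, -5, -8, 0, 8)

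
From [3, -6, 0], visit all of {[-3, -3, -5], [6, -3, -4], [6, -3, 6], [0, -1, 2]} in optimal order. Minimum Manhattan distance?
42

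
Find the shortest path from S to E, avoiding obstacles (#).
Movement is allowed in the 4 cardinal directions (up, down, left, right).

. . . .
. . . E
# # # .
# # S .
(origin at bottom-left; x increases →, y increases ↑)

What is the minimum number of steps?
3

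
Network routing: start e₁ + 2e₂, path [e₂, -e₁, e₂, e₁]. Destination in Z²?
(1, 4)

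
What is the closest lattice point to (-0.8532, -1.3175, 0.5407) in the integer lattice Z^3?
(-1, -1, 1)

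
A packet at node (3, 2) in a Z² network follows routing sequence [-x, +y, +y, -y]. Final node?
(2, 3)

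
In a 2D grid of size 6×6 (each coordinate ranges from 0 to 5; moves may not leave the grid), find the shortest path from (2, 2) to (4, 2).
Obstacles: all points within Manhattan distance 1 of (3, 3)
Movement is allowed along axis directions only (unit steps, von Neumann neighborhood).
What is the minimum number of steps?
4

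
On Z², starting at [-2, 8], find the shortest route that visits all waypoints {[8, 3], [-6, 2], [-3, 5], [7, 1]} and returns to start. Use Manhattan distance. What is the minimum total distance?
42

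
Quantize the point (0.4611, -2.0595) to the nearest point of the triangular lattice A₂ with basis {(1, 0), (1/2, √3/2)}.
(0.5, -2.598)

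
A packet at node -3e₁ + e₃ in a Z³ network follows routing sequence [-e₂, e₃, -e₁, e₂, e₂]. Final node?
(-4, 1, 2)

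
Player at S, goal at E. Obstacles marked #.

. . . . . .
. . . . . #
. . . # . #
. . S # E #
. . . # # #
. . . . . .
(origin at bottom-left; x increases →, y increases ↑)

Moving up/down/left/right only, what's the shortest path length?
6
(one shortest path: (2, 2) → (2, 3) → (2, 4) → (3, 4) → (4, 4) → (4, 3) → (4, 2))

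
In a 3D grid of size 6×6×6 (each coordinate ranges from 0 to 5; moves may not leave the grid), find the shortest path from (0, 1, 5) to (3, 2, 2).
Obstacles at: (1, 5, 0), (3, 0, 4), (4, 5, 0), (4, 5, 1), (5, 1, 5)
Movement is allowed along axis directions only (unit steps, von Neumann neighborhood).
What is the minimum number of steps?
7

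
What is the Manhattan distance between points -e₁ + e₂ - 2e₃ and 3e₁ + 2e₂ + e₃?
8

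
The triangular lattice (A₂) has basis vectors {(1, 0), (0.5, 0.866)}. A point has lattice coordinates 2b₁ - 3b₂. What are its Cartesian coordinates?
(0.5, -2.598)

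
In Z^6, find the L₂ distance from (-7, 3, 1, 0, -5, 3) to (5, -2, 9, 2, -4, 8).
16.2173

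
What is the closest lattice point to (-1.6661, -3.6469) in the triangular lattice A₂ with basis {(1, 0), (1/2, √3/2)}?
(-2, -3.464)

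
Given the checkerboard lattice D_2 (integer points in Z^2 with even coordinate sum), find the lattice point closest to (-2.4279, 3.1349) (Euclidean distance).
(-3, 3)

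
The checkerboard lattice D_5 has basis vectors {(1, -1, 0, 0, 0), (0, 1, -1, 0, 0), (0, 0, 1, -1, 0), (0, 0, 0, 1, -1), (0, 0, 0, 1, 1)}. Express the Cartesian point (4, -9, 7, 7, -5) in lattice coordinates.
4b₁ - 5b₂ + 2b₃ + 7b₄ + 2b₅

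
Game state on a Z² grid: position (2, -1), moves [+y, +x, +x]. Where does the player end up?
(4, 0)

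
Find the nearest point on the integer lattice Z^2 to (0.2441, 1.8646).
(0, 2)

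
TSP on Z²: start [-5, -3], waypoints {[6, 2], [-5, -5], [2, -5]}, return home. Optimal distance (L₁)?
36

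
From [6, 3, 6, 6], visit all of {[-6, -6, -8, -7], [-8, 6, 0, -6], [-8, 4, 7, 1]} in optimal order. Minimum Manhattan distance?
60
(one optimal route: (6, 3, 6, 6) → (-8, 4, 7, 1) → (-8, 6, 0, -6) → (-6, -6, -8, -7))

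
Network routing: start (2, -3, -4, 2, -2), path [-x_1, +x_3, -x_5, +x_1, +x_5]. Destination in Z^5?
(2, -3, -3, 2, -2)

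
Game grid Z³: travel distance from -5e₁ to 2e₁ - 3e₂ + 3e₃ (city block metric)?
13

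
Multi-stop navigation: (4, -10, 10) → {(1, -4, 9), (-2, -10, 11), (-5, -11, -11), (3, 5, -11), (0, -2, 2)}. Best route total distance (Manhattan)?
75
(one optimal route: (4, -10, 10) → (-2, -10, 11) → (1, -4, 9) → (0, -2, 2) → (3, 5, -11) → (-5, -11, -11))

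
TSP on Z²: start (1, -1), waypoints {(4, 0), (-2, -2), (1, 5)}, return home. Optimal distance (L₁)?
26
(one optimal route: (1, -1) → (4, 0) → (1, 5) → (-2, -2) → (1, -1))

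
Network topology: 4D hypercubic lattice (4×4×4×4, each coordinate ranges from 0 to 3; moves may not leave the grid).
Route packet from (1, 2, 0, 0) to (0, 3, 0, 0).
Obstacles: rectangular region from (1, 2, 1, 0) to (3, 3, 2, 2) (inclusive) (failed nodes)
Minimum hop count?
2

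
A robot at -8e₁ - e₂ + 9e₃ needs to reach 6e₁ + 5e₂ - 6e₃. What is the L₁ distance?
35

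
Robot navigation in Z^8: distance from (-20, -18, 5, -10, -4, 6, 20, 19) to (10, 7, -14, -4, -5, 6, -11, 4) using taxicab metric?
127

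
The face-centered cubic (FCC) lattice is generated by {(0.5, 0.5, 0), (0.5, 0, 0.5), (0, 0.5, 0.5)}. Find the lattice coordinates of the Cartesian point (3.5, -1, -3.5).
6b₁ + b₂ - 8b₃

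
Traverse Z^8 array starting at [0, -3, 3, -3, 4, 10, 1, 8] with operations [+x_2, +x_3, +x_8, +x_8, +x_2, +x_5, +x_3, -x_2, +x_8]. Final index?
(0, -2, 5, -3, 5, 10, 1, 11)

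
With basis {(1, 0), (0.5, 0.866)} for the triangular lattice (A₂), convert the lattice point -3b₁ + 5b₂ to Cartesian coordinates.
(-0.5, 4.33)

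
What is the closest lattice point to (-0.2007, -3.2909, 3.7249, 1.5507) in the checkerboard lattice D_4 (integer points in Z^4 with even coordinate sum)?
(0, -3, 4, 1)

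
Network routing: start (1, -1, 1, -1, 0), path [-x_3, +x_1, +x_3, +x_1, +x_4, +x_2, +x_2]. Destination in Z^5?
(3, 1, 1, 0, 0)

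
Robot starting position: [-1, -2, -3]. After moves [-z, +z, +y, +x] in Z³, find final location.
(0, -1, -3)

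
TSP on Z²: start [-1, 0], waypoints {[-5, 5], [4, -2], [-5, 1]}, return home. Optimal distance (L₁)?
32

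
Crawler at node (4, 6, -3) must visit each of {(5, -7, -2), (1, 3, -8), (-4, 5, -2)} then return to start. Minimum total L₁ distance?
58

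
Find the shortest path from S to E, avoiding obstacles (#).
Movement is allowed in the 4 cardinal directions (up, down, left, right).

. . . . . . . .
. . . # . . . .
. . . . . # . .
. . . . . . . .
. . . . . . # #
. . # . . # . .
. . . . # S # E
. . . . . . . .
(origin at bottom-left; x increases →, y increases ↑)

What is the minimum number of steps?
4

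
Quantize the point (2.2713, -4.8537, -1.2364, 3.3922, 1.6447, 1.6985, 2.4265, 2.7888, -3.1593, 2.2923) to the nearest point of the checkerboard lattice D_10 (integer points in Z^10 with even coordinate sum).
(2, -5, -1, 3, 2, 2, 3, 3, -3, 2)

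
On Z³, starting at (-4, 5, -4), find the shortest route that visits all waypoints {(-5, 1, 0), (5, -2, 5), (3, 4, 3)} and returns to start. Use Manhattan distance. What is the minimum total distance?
52
(one optimal route: (-4, 5, -4) → (-5, 1, 0) → (5, -2, 5) → (3, 4, 3) → (-4, 5, -4))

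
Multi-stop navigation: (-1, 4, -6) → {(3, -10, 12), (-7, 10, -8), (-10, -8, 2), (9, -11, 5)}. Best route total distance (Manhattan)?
84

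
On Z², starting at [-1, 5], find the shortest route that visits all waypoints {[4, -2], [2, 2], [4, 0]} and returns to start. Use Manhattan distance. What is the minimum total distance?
24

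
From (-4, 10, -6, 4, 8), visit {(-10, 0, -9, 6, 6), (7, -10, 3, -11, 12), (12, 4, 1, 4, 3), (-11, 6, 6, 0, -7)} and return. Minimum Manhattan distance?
210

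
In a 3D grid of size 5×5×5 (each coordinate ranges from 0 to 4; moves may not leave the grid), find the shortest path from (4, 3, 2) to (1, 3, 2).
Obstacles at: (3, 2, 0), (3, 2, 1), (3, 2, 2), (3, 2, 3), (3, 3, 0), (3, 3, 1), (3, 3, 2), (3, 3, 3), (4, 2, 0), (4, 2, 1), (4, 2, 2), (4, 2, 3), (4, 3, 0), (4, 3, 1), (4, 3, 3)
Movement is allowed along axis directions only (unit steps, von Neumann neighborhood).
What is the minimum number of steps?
5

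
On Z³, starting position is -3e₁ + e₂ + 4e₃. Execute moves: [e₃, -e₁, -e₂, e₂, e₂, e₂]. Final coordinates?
(-4, 3, 5)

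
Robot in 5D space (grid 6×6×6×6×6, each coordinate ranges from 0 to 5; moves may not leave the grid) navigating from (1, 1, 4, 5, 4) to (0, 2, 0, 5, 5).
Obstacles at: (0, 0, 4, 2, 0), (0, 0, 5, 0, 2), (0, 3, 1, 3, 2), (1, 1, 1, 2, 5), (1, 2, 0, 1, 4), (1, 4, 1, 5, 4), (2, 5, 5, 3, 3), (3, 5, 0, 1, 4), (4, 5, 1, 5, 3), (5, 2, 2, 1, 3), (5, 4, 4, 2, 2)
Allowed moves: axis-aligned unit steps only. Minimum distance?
7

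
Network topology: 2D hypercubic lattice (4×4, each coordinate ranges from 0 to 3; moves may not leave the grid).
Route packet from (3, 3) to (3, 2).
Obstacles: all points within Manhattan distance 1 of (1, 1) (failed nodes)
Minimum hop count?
1
(one shortest path: (3, 3) → (3, 2))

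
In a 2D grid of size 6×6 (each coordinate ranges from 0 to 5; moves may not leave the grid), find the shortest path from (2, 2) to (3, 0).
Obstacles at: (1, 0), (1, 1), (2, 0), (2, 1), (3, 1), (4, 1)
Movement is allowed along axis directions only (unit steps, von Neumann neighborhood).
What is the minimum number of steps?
7
(one shortest path: (2, 2) → (3, 2) → (4, 2) → (5, 2) → (5, 1) → (5, 0) → (4, 0) → (3, 0))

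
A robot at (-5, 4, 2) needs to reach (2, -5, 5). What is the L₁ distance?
19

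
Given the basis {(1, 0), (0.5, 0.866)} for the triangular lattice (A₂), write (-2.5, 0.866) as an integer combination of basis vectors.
-3b₁ + b₂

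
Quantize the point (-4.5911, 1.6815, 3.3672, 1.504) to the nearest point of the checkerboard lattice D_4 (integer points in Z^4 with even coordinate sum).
(-5, 2, 3, 2)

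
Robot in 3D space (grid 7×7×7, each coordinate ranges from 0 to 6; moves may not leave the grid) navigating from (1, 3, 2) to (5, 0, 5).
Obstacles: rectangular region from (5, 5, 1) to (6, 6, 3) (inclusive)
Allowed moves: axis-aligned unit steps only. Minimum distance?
10
(one shortest path: (1, 3, 2) → (2, 3, 2) → (3, 3, 2) → (4, 3, 2) → (5, 3, 2) → (5, 2, 2) → (5, 1, 2) → (5, 0, 2) → (5, 0, 3) → (5, 0, 4) → (5, 0, 5))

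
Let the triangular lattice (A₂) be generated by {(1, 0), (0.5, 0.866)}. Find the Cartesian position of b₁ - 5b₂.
(-1.5, -4.33)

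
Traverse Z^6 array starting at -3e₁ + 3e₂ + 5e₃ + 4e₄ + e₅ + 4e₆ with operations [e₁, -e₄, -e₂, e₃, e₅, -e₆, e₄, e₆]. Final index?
(-2, 2, 6, 4, 2, 4)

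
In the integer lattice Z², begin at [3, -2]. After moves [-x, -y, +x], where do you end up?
(3, -3)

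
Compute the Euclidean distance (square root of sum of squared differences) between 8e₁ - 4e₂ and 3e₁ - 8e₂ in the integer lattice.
6.40312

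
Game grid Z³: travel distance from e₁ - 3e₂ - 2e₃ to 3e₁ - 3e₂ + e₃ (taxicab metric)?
5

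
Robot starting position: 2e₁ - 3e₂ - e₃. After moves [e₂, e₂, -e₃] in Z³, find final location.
(2, -1, -2)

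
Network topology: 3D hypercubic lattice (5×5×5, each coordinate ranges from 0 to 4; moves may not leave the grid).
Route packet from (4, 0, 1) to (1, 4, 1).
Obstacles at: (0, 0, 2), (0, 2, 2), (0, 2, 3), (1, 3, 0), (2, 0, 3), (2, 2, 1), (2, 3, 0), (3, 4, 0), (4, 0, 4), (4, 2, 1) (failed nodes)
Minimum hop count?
7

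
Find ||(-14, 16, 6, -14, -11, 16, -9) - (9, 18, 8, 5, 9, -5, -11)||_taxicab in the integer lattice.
89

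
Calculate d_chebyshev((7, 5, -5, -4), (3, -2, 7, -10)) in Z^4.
12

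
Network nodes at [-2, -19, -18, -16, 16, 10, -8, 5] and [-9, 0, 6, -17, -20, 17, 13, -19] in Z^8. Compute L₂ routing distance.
57.8705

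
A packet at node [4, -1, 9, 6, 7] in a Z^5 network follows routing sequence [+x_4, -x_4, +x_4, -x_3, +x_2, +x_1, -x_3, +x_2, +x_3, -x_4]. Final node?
(5, 1, 8, 6, 7)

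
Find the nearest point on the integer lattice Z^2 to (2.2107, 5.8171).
(2, 6)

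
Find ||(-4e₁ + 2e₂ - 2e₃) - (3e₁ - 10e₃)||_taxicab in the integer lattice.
17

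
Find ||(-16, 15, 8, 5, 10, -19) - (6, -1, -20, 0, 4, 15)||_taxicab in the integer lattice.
111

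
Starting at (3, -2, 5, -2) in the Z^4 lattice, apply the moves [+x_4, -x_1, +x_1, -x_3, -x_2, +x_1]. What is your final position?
(4, -3, 4, -1)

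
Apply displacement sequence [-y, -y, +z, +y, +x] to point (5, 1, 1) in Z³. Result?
(6, 0, 2)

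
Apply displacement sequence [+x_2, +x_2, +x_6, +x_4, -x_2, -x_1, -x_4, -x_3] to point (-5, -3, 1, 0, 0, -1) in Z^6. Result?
(-6, -2, 0, 0, 0, 0)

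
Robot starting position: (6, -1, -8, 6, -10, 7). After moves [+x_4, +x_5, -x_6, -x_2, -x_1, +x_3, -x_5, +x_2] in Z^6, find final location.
(5, -1, -7, 7, -10, 6)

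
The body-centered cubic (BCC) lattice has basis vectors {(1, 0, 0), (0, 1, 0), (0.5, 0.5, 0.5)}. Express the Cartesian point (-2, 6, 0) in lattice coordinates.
-2b₁ + 6b₂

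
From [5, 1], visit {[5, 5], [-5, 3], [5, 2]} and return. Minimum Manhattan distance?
28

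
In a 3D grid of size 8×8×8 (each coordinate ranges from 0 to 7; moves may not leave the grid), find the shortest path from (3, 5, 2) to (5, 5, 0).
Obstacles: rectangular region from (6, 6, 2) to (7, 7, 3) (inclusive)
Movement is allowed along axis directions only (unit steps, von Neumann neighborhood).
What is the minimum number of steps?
4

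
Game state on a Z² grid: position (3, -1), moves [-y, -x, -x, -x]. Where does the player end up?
(0, -2)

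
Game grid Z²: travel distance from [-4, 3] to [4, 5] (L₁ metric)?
10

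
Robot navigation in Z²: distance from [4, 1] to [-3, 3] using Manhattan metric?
9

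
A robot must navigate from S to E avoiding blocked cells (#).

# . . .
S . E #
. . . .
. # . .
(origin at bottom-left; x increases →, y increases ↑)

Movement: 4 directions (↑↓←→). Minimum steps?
2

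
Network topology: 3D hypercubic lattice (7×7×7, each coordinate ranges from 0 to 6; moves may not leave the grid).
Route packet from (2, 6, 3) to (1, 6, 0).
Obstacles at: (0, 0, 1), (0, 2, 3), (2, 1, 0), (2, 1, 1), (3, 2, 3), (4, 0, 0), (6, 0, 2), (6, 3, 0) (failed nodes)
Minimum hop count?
4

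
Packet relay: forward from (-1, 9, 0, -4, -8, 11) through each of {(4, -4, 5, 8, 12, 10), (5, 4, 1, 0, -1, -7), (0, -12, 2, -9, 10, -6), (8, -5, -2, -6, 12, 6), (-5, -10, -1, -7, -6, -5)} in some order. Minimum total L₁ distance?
176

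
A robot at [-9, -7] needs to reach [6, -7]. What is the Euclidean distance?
15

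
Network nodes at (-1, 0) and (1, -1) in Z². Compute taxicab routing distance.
3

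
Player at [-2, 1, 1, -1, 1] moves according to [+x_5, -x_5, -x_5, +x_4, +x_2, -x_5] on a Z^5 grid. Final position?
(-2, 2, 1, 0, -1)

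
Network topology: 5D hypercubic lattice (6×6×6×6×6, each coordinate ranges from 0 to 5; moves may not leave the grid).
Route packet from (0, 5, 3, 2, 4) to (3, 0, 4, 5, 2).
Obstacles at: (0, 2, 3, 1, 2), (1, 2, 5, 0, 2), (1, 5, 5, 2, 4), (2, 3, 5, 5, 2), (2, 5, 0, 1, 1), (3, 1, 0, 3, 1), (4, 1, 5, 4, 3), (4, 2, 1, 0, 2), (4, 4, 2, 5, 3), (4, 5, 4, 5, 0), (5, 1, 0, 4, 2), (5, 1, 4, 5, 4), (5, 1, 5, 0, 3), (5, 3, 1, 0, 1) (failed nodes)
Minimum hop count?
14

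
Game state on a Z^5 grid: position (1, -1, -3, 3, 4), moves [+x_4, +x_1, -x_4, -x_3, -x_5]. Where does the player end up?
(2, -1, -4, 3, 3)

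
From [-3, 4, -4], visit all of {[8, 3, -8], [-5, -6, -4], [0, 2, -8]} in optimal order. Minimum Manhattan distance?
38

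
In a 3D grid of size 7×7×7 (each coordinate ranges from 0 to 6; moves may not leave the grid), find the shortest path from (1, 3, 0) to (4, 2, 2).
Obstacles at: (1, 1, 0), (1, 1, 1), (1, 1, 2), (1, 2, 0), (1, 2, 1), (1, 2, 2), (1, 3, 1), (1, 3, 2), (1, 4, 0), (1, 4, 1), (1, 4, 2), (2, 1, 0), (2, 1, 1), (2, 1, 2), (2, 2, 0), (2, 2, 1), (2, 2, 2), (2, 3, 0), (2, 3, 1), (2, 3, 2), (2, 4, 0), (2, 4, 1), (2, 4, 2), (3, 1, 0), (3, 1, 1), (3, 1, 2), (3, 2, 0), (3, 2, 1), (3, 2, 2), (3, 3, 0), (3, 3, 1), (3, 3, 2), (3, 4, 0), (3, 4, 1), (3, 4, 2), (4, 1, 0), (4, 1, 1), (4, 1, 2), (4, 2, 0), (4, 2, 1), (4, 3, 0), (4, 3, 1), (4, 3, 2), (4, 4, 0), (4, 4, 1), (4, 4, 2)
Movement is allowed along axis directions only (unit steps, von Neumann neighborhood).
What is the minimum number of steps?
10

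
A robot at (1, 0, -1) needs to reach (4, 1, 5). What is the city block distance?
10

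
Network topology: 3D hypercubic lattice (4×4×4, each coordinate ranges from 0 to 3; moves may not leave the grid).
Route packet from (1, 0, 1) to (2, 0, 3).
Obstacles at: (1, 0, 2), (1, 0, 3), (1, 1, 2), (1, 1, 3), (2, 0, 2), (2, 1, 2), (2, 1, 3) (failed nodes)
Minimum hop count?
5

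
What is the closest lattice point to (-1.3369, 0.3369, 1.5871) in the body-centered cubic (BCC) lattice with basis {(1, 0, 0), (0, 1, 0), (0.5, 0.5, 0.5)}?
(-1.5, 0.5, 1.5)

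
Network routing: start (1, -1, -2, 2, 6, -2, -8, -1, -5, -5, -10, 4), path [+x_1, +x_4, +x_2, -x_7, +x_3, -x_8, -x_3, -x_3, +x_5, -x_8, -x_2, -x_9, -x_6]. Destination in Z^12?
(2, -1, -3, 3, 7, -3, -9, -3, -6, -5, -10, 4)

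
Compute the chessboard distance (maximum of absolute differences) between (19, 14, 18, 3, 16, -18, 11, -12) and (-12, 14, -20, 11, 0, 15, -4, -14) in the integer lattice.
38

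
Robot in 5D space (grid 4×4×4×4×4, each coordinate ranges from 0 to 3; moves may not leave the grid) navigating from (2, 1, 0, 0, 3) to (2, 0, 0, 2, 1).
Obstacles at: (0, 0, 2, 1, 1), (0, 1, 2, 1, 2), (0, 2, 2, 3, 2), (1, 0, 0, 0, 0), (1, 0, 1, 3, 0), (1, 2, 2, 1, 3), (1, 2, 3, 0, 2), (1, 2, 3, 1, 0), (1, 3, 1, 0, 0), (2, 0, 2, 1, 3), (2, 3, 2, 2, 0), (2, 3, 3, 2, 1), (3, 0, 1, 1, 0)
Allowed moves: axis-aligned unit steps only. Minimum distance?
5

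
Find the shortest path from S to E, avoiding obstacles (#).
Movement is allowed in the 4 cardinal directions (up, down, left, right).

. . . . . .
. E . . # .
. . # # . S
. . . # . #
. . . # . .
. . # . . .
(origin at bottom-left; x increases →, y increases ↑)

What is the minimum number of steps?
7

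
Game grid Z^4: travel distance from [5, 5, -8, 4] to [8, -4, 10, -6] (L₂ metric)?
22.6716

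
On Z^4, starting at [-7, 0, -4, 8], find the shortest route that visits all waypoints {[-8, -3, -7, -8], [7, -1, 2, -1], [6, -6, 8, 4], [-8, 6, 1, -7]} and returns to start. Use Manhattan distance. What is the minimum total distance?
122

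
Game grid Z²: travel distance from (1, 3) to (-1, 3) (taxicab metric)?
2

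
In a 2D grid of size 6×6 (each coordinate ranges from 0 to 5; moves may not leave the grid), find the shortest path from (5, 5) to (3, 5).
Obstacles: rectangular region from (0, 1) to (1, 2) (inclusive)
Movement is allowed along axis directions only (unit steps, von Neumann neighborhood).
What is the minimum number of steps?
2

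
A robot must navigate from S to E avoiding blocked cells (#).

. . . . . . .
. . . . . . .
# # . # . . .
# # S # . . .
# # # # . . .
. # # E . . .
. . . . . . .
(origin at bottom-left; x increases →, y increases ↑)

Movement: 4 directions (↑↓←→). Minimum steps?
9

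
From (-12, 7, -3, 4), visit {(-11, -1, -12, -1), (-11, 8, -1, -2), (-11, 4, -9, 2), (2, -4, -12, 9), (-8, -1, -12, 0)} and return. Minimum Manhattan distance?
100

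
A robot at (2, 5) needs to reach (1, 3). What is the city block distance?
3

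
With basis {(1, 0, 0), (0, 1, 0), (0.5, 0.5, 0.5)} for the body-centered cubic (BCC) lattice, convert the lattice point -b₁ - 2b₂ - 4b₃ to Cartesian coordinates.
(-3, -4, -2)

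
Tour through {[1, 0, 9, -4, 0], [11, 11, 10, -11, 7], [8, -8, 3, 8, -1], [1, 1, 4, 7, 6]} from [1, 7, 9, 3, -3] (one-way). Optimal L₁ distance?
119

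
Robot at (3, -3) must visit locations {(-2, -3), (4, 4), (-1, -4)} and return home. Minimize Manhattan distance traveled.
28
(one optimal route: (3, -3) → (-2, -3) → (-1, -4) → (4, 4) → (3, -3))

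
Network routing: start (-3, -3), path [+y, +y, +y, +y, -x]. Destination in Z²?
(-4, 1)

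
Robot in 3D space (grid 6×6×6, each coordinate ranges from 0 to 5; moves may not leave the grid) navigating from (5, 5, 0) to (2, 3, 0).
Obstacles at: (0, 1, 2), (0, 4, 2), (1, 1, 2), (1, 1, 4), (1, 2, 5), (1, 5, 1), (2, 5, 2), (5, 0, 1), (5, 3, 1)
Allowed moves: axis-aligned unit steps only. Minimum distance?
5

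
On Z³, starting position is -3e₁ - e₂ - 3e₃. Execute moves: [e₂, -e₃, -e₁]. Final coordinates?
(-4, 0, -4)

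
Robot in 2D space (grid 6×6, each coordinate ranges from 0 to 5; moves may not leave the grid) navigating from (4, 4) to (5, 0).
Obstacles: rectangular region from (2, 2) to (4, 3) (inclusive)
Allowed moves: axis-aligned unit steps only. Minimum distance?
5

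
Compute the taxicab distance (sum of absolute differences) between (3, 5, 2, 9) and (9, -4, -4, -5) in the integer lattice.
35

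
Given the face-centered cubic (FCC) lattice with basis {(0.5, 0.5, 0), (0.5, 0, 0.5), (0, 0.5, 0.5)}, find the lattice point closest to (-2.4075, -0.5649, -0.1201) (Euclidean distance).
(-2.5, -0.5, 0)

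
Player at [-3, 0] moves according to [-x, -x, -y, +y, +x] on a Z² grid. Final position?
(-4, 0)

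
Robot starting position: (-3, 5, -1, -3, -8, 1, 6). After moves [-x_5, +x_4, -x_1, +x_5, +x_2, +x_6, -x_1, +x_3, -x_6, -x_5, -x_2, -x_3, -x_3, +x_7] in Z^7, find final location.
(-5, 5, -2, -2, -9, 1, 7)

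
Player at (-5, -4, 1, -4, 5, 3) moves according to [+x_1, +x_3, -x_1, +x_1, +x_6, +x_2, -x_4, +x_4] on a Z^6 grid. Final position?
(-4, -3, 2, -4, 5, 4)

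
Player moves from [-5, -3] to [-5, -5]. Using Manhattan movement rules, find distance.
2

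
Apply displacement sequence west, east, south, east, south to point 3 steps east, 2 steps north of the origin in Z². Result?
(4, 0)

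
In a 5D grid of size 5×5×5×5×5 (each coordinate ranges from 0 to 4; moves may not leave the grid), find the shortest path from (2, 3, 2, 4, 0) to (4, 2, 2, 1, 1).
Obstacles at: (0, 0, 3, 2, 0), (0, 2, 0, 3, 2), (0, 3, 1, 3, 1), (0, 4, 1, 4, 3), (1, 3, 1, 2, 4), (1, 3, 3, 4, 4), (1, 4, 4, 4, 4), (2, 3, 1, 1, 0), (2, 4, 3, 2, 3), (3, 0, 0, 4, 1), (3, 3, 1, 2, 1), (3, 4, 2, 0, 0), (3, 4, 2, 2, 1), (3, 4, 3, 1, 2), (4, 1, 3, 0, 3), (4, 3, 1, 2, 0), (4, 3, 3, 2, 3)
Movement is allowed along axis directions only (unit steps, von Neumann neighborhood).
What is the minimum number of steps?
7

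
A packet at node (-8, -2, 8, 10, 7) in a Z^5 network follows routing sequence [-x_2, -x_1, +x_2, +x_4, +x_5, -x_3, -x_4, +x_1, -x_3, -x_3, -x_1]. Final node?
(-9, -2, 5, 10, 8)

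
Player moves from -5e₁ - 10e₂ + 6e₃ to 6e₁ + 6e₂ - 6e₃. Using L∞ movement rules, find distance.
16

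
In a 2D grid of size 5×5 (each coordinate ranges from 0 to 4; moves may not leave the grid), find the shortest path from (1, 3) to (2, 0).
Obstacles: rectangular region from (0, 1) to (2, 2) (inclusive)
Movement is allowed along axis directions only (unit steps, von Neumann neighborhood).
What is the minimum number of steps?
6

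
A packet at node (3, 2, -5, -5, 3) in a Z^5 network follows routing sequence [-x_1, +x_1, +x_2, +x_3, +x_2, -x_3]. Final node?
(3, 4, -5, -5, 3)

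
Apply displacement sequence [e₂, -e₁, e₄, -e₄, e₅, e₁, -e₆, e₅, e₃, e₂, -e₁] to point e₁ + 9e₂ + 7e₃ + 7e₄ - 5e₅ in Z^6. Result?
(0, 11, 8, 7, -3, -1)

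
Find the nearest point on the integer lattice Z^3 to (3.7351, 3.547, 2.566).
(4, 4, 3)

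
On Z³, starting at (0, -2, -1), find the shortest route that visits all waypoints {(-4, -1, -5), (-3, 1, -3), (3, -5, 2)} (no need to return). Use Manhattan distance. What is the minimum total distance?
31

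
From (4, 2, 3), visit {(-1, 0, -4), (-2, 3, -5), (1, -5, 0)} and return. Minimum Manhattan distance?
44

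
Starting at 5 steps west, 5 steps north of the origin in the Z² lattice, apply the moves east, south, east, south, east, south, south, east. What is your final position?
(-1, 1)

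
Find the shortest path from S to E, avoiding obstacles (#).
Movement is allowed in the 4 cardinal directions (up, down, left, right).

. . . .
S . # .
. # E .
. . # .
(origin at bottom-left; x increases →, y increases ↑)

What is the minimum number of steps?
7
(one shortest path: (0, 2) → (1, 2) → (1, 3) → (2, 3) → (3, 3) → (3, 2) → (3, 1) → (2, 1))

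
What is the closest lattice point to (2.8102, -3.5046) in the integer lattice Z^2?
(3, -4)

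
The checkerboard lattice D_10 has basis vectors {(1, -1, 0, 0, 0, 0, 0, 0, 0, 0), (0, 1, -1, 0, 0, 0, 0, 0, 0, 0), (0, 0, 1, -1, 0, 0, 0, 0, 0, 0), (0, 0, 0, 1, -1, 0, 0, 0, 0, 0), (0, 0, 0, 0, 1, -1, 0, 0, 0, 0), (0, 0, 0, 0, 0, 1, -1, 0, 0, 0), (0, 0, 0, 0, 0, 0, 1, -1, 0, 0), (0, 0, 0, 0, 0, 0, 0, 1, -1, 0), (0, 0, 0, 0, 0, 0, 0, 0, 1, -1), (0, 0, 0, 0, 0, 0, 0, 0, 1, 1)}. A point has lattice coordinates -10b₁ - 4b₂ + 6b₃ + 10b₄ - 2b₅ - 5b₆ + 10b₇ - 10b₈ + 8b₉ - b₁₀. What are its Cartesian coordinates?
(-10, 6, 10, 4, -12, -3, 15, -20, 17, -9)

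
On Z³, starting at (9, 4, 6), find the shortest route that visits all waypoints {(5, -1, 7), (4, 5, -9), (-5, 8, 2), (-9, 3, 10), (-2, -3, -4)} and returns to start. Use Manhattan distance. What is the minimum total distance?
108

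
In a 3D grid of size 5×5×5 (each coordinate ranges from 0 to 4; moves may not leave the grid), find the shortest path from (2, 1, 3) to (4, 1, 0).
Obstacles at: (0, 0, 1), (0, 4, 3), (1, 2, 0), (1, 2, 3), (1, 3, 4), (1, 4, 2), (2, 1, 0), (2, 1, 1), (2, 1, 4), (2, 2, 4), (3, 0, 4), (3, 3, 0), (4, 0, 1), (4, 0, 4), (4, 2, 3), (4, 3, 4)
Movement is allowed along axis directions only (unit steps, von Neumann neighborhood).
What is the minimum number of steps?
5
(one shortest path: (2, 1, 3) → (3, 1, 3) → (4, 1, 3) → (4, 1, 2) → (4, 1, 1) → (4, 1, 0))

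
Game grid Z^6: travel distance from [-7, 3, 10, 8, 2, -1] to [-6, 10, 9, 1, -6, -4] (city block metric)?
27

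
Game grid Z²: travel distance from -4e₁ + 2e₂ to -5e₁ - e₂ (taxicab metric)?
4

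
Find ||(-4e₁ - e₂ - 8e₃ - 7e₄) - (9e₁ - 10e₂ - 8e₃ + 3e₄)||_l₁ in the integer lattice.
32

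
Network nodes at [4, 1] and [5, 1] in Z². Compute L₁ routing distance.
1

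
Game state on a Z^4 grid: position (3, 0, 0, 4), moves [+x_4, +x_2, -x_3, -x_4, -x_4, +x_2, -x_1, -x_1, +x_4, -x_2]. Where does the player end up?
(1, 1, -1, 4)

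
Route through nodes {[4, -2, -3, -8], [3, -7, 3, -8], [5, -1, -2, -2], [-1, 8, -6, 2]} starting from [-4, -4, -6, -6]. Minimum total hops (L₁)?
65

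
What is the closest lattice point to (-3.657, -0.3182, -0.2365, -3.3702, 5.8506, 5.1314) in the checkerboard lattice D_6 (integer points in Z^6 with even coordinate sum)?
(-4, 0, 0, -3, 6, 5)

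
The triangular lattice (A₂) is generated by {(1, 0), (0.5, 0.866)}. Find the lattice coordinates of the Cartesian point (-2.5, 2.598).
-4b₁ + 3b₂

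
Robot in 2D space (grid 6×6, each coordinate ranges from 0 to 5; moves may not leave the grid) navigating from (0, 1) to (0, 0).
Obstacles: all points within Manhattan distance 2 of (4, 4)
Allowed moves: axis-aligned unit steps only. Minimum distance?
1
(one shortest path: (0, 1) → (0, 0))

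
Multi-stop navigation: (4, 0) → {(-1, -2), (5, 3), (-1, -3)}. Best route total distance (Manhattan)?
16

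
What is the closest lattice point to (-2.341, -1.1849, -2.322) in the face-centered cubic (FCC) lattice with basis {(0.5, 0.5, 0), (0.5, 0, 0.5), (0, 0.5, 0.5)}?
(-2.5, -1, -2.5)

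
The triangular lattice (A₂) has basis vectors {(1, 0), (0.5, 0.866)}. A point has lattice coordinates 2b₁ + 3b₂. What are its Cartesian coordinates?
(3.5, 2.598)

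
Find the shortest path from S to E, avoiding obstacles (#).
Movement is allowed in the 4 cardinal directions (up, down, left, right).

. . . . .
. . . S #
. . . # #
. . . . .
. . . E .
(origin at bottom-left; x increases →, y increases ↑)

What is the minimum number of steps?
5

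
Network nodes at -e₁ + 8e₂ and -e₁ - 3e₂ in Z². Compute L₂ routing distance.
11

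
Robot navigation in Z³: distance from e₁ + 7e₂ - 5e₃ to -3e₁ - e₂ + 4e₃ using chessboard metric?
9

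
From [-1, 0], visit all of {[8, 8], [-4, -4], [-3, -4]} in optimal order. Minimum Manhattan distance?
31
(one optimal route: (-1, 0) → (-4, -4) → (-3, -4) → (8, 8))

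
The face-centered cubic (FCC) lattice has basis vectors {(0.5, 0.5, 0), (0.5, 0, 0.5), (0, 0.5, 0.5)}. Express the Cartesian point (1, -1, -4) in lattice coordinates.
4b₁ - 2b₂ - 6b₃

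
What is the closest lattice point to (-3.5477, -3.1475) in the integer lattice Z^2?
(-4, -3)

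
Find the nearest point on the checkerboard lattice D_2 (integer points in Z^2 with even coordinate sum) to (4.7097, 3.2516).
(5, 3)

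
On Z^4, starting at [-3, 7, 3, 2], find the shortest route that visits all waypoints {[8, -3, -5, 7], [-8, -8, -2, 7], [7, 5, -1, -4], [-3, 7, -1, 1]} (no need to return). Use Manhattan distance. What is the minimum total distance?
70
(one optimal route: (-3, 7, 3, 2) → (-3, 7, -1, 1) → (7, 5, -1, -4) → (8, -3, -5, 7) → (-8, -8, -2, 7))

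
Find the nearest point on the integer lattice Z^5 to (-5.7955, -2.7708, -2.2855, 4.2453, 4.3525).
(-6, -3, -2, 4, 4)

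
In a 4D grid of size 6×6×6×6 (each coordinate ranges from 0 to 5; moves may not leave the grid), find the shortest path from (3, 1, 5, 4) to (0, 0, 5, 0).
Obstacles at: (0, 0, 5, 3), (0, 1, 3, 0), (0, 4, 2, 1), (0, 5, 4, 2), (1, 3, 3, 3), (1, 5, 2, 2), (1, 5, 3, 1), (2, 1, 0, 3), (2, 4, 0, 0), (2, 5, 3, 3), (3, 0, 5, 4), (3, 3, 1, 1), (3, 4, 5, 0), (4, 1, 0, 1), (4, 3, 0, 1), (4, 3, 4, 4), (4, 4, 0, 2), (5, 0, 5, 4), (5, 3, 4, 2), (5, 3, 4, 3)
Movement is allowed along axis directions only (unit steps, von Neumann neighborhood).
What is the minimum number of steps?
8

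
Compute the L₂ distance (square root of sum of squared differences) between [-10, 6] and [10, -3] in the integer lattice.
21.9317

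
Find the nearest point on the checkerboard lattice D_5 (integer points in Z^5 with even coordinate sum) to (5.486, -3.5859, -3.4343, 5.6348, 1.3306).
(6, -4, -3, 6, 1)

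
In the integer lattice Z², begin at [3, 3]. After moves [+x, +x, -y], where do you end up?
(5, 2)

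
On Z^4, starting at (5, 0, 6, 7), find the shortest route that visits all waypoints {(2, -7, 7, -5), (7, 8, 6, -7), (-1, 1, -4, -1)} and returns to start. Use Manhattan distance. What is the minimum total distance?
98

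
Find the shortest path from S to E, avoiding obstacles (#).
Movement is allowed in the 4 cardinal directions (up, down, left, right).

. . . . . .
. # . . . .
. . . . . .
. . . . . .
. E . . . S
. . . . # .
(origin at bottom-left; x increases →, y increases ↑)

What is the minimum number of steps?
4
(one shortest path: (5, 1) → (4, 1) → (3, 1) → (2, 1) → (1, 1))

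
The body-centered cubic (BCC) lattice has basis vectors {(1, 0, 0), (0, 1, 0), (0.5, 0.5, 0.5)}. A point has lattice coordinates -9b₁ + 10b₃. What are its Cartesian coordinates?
(-4, 5, 5)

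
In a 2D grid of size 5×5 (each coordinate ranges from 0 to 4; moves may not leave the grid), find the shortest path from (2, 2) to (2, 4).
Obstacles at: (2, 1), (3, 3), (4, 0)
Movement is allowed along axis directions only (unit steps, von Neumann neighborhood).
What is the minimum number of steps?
2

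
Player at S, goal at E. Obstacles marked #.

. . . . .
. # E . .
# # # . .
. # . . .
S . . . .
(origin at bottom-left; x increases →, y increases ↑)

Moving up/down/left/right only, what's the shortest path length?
7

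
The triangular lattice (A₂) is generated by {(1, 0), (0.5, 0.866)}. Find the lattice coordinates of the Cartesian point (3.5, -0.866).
4b₁ - b₂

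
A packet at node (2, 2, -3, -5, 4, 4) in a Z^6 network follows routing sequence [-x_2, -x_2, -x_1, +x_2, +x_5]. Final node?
(1, 1, -3, -5, 5, 4)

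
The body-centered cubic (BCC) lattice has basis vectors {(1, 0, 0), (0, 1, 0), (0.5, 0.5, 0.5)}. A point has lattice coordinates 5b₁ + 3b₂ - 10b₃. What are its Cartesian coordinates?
(0, -2, -5)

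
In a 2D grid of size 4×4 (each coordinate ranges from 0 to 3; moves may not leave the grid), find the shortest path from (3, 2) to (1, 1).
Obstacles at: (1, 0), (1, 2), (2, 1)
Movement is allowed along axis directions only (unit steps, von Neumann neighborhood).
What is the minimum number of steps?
7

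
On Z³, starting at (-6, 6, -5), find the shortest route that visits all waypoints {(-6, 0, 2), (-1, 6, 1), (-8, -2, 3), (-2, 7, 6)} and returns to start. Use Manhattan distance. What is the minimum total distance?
54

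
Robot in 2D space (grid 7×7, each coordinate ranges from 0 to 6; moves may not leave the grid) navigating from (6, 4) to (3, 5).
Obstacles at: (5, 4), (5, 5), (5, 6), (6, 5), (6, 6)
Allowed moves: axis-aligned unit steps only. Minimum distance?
6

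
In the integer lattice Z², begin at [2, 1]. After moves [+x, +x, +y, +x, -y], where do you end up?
(5, 1)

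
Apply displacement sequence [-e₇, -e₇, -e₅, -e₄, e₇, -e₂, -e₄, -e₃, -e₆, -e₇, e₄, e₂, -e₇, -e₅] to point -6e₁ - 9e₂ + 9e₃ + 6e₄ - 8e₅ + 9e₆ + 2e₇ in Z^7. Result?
(-6, -9, 8, 5, -10, 8, -1)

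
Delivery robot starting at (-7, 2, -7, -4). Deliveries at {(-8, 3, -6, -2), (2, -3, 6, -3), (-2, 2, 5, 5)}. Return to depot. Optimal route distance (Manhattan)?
76
(one optimal route: (-7, 2, -7, -4) → (-8, 3, -6, -2) → (-2, 2, 5, 5) → (2, -3, 6, -3) → (-7, 2, -7, -4))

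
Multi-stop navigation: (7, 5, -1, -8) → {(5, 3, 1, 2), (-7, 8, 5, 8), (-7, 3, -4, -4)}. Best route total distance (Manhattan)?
65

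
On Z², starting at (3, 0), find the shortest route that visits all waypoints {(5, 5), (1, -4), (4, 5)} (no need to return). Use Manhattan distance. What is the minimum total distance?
19
(one optimal route: (3, 0) → (1, -4) → (4, 5) → (5, 5))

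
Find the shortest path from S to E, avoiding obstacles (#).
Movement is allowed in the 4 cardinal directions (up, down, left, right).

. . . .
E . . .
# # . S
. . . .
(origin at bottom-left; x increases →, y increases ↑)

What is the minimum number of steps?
4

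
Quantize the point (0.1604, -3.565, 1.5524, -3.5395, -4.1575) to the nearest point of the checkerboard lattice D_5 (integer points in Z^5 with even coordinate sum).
(0, -4, 2, -4, -4)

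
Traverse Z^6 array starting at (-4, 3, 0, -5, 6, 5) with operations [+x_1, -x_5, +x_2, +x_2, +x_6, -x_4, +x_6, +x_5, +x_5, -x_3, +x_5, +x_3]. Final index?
(-3, 5, 0, -6, 8, 7)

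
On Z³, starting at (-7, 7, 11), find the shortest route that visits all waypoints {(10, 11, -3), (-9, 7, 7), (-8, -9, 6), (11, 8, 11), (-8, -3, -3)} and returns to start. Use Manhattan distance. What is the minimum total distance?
108
(one optimal route: (-7, 7, 11) → (-9, 7, 7) → (-8, -9, 6) → (-8, -3, -3) → (10, 11, -3) → (11, 8, 11) → (-7, 7, 11))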